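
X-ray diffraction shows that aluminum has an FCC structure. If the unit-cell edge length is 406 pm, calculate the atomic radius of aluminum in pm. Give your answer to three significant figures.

In an FCC lattice, atoms touch along the face diagonal, so √2·a = 4r.
r = √2·a/4 = 1.4142 × 406 / 4 = 144 pm.

144 pm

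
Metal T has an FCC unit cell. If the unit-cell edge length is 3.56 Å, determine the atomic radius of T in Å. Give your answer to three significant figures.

In an FCC lattice, atoms touch along the face diagonal, so √2·a = 4r.
r = √2·a/4 = 1.4142 × 3.56 / 4 = 1.26 Å.

1.26 Å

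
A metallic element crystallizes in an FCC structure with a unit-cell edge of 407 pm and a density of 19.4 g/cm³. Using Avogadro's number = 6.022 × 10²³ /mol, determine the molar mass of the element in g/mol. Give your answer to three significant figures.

An FCC cell has Z = 4 atoms; a = 4.070 × 10^-8 cm.
M = ρ·N_A·a³/Z = 19.4 × 6.022 × 10²³ × 6.742 × 10^-23 / 4 = 197 g/mol.

197 g/mol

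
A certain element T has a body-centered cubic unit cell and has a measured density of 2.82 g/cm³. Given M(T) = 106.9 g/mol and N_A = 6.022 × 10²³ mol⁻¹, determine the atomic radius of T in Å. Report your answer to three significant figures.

For a BCC cell (Z = 2), a³ = Z·M/(N_A·ρ) = 2 × 106.9 / (6.022 × 10²³ × 2.820) = 1.259 × 10^-22 cm³, so a = 5.012 × 10^-8 cm = 5.012 Å.
Atoms touch along the body diagonal, so √3·a = 4r, so r = 0.4330 × a = 2.17 Å.

2.17 Å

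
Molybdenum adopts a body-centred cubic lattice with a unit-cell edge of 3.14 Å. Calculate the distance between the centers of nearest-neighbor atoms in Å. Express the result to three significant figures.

2.72 Å

In a BCC structure, atoms touch along the body diagonal, so √3·a = 4r; the nearest-neighbor distance equals 2r = 0.8660·a.
d = 0.8660 × 3.14 = 2.72 Å.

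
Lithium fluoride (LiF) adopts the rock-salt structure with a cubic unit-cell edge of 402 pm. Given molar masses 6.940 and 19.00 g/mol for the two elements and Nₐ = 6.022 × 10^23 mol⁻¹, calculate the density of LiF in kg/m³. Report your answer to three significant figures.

2650 kg/m³

The rock-salt structure contains Z = 4 formula units per cell; M(LiF) = 6.940 + 19.00 = 25.94 g/mol.
a³ = (4.020 × 10^-8 cm)³ = 6.496 × 10^-23 cm³.
ρ = 4 × 25.94 / (6.022 × 10²³ × 6.496 × 10^-23) = 2.652 g/cm³ = 2650 kg/m³.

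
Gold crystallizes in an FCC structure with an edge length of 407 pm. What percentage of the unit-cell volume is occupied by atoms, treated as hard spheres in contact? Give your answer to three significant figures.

In an FCC lattice atoms touch along the face diagonal, so √2·a = 4r, so r = 0.3536a = 143.9 pm.
Packing fraction = Z·(4/3)πr³ / a³ = 4 × (4/3)π × (143.9)³ / (407)³ = 0.7405 = 74.0%.

74.0%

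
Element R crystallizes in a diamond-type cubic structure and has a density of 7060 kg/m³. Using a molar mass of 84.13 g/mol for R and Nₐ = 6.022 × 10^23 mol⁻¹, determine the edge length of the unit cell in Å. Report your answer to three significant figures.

5.41 Å

With Z = 8 atoms per diamond cubic cell, a³ = Z·M/(N_A·ρ) = 8 × 84.13 / (6.022 × 10²³ × 7.060 g/cm³) = 1.583 × 10^-22 cm³.
a = (1.583 × 10^-22)^(1/3) = 5.410 × 10^-8 cm = 5.41 Å.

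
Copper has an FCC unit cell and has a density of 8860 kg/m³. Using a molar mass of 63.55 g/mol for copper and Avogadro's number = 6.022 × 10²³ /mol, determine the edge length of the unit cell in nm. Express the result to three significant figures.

With Z = 4 atoms per FCC cell, a³ = Z·M/(N_A·ρ) = 4 × 63.55 / (6.022 × 10²³ × 8.860 g/cm³) = 4.764 × 10^-23 cm³.
a = (4.764 × 10^-23)^(1/3) = 3.625 × 10^-8 cm = 0.363 nm.

0.363 nm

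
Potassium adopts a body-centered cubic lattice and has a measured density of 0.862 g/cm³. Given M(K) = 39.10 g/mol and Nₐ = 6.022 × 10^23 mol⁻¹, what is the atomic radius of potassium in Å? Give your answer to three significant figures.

2.30 Å

For a BCC cell (Z = 2), a³ = Z·M/(N_A·ρ) = 2 × 39.10 / (6.022 × 10²³ × 0.8620) = 1.506 × 10^-22 cm³, so a = 5.321 × 10^-8 cm = 5.321 Å.
Atoms touch along the body diagonal, so √3·a = 4r, so r = 0.4330 × a = 2.30 Å.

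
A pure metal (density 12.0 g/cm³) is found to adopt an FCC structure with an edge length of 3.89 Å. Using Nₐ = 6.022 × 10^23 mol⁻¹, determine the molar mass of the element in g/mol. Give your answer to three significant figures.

An FCC cell has Z = 4 atoms; a = 3.890 × 10^-8 cm.
M = ρ·N_A·a³/Z = 12.0 × 6.022 × 10²³ × 5.886 × 10^-23 / 4 = 106 g/mol.

106 g/mol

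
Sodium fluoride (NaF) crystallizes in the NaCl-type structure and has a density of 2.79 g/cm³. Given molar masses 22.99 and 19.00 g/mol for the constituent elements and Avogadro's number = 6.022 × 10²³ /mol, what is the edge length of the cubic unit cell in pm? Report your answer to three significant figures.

M(NaF) = 41.99 g/mol; Z = 4 formula units per cell.
a³ = Z·M/(N_A·ρ) = 4 × 41.99 / (6.022 × 10²³ × 2.79) = 9.997 × 10^-23 cm³, so a = 4.641 × 10^-8 cm = 464 pm.

464 pm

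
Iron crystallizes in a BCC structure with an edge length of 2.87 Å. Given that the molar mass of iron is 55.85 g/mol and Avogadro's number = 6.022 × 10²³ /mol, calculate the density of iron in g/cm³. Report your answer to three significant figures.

7.85 g/cm³

A BCC unit cell contains Z = 2 atoms.
Cell volume: a³ = (2.87 Å)³ = (2.870 × 10^-8 cm)³ = 2.364 × 10^-23 cm³.
ρ = Z·M/(N_A·a³) = 2 × 55.85 / (6.022 × 10²³ × 2.364 × 10^-23) = 7.846 g/cm³.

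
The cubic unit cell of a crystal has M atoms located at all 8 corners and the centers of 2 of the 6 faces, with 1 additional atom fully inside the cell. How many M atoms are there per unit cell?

Corner atoms are shared by 8 cells (1/8 each), face atoms by 2 (1/2 each), interior atoms are unshared.
Net atoms = 8 × 1/8 + 2 × 1/2 + 1 = 1 + 1 + 1 = 3.

3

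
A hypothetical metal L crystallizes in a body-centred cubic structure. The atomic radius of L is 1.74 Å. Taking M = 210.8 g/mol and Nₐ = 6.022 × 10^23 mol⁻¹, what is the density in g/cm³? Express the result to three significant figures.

10.8 g/cm³

In a BCC lattice, atoms touch along the body diagonal, so √3·a = 4r, giving a = 4.018 Å = 4.018 × 10^-8 cm.
With Z = 2, ρ = Z·M/(N_A·a³) = 2 × 210.8 / (6.022 × 10²³ × 6.489 × 10^-23) = 10.79 g/cm³.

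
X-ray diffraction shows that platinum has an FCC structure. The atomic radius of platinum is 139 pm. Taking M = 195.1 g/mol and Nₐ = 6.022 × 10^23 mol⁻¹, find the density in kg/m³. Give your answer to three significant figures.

In an FCC lattice, atoms touch along the face diagonal, so √2·a = 4r, giving a = 393.2 pm = 3.932 × 10^-8 cm.
With Z = 4, ρ = Z·M/(N_A·a³) = 4 × 195.1 / (6.022 × 10²³ × 6.077 × 10^-23) = 21.33 g/cm³ = 21300 kg/m³.

21300 kg/m³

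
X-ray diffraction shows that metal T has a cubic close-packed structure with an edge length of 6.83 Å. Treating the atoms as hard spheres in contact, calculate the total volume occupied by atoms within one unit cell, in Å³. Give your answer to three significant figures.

236 Å³

In an FCC lattice atoms touch along the face diagonal, so √2·a = 4r, so r = 0.3536a = 2.415 Å.
V_atoms = Z × (4/3)πr³ = 4 × (4/3)π × (2.415)³ = 236 Å³.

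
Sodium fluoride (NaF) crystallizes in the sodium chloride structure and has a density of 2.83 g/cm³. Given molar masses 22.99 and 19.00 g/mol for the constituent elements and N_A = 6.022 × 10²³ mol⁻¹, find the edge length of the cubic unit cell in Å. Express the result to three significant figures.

M(NaF) = 41.99 g/mol; Z = 4 formula units per cell.
a³ = Z·M/(N_A·ρ) = 4 × 41.99 / (6.022 × 10²³ × 2.83) = 9.856 × 10^-23 cm³, so a = 4.619 × 10^-8 cm = 4.62 Å.

4.62 Å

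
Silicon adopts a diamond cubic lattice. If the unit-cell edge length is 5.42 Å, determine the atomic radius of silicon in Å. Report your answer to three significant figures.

In a diamond cubic lattice, nearest neighbors lie along the body diagonal with √3·a = 8r.
r = √3·a/8 = 1.7321 × 5.42 / 8 = 1.17 Å.

1.17 Å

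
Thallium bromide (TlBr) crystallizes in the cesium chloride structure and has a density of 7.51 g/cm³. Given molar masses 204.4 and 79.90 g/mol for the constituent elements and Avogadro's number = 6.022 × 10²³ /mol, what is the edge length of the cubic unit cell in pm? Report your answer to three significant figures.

M(TlBr) = 284.3 g/mol; Z = 1 formula unit per cell.
a³ = Z·M/(N_A·ρ) = 1 × 284.3 / (6.022 × 10²³ × 7.51) = 6.286 × 10^-23 cm³, so a = 3.976 × 10^-8 cm = 398 pm.

398 pm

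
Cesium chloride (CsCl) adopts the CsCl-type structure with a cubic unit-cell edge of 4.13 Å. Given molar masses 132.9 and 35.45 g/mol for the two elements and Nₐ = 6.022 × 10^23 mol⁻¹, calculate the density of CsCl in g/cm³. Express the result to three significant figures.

The CsCl-type structure contains Z = 1 formula unit per cell; M(CsCl) = 132.9 + 35.45 = 168.35 g/mol.
a³ = (4.130 × 10^-8 cm)³ = 7.044 × 10^-23 cm³.
ρ = 1 × 168.35 / (6.022 × 10²³ × 7.044 × 10^-23) = 3.968 g/cm³.

3.97 g/cm³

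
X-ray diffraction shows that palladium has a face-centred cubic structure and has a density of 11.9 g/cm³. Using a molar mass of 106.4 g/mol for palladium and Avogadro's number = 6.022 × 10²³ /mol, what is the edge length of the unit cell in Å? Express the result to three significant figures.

With Z = 4 atoms per FCC cell, a³ = Z·M/(N_A·ρ) = 4 × 106.4 / (6.022 × 10²³ × 11.90 g/cm³) = 5.939 × 10^-23 cm³.
a = (5.939 × 10^-23)^(1/3) = 3.902 × 10^-8 cm = 3.90 Å.

3.90 Å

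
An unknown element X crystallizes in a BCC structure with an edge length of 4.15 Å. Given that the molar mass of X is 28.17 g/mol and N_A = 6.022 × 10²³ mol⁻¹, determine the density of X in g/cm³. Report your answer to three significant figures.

1.31 g/cm³

A BCC unit cell contains Z = 2 atoms.
Cell volume: a³ = (4.15 Å)³ = (4.150 × 10^-8 cm)³ = 7.147 × 10^-23 cm³.
ρ = Z·M/(N_A·a³) = 2 × 28.17 / (6.022 × 10²³ × 7.147 × 10^-23) = 1.309 g/cm³.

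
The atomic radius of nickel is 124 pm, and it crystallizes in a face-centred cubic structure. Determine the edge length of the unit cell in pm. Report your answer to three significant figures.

351 pm

In an FCC lattice, atoms touch along the face diagonal, so √2·a = 4r.
a = 4r/√2 = 4 × 124 / 1.4142 = 351 pm.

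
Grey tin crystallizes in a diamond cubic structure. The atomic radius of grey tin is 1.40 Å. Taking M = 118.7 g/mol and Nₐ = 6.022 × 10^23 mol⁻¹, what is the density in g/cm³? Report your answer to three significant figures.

In a diamond cubic lattice, nearest neighbors lie along the body diagonal with √3·a = 8r, giving a = 6.466 Å = 6.466 × 10^-8 cm.
With Z = 8, ρ = Z·M/(N_A·a³) = 8 × 118.7 / (6.022 × 10²³ × 2.704 × 10^-22) = 5.832 g/cm³.

5.83 g/cm³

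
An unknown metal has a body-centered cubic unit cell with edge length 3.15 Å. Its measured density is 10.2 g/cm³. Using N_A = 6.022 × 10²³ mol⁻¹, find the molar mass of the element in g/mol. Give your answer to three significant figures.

A BCC cell has Z = 2 atoms; a = 3.150 × 10^-8 cm.
M = ρ·N_A·a³/Z = 10.2 × 6.022 × 10²³ × 3.126 × 10^-23 / 2 = 96.0 g/mol.

96.0 g/mol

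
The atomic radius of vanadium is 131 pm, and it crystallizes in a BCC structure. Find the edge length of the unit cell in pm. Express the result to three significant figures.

In a BCC lattice, atoms touch along the body diagonal, so √3·a = 4r.
a = 4r/√3 = 4 × 131 / 1.7321 = 303 pm.

303 pm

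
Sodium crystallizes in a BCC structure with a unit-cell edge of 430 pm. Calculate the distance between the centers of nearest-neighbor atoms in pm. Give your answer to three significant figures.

In a BCC structure, atoms touch along the body diagonal, so √3·a = 4r; the nearest-neighbor distance equals 2r = 0.8660·a.
d = 0.8660 × 430 = 372 pm.

372 pm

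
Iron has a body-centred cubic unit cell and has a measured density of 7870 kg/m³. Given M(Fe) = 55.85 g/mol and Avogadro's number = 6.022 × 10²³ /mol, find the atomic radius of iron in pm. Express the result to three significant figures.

124 pm

For a BCC cell (Z = 2), a³ = Z·M/(N_A·ρ) = 2 × 55.85 / (6.022 × 10²³ × 7.870) = 2.357 × 10^-23 cm³, so a = 2.867 × 10^-8 cm = 286.7 pm.
Atoms touch along the body diagonal, so √3·a = 4r, so r = 0.4330 × a = 124 pm.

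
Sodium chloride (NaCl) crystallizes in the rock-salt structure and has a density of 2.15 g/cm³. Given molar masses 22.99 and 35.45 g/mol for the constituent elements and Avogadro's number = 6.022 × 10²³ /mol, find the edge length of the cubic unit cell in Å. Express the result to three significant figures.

5.65 Å

M(NaCl) = 58.44 g/mol; Z = 4 formula units per cell.
a³ = Z·M/(N_A·ρ) = 4 × 58.44 / (6.022 × 10²³ × 2.15) = 1.805 × 10^-22 cm³, so a = 5.652 × 10^-8 cm = 5.65 Å.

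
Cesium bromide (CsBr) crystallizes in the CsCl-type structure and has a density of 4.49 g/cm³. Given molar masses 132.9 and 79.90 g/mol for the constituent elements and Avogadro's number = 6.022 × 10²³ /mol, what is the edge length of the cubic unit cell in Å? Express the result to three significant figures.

M(CsBr) = 212.8 g/mol; Z = 1 formula unit per cell.
a³ = Z·M/(N_A·ρ) = 1 × 212.8 / (6.022 × 10²³ × 4.49) = 7.870 × 10^-23 cm³, so a = 4.285 × 10^-8 cm = 4.29 Å.

4.29 Å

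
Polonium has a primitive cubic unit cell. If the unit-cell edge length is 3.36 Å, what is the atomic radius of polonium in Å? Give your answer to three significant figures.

In a simple cubic lattice, atoms touch along the cell edge, so a = 2r.
r = a/2 = 3.36/2 = 1.68 Å.

1.68 Å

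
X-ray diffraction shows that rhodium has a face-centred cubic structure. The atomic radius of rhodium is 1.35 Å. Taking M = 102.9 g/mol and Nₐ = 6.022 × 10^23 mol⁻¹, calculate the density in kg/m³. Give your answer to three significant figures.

In an FCC lattice, atoms touch along the face diagonal, so √2·a = 4r, giving a = 3.818 Å = 3.818 × 10^-8 cm.
With Z = 4, ρ = Z·M/(N_A·a³) = 4 × 102.9 / (6.022 × 10²³ × 5.567 × 10^-23) = 12.28 g/cm³ = 12300 kg/m³.

12300 kg/m³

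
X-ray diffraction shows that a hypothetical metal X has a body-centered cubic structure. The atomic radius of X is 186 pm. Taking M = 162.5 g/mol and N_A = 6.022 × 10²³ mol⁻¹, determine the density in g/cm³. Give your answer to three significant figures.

In a BCC lattice, atoms touch along the body diagonal, so √3·a = 4r, giving a = 429.5 pm = 4.295 × 10^-8 cm.
With Z = 2, ρ = Z·M/(N_A·a³) = 2 × 162.5 / (6.022 × 10²³ × 7.926 × 10^-23) = 6.809 g/cm³.

6.81 g/cm³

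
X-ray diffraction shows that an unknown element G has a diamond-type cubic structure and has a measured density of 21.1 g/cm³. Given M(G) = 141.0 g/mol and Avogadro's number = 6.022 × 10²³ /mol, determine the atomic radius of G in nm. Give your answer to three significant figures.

0.0966 nm

For a diamond cubic cell (Z = 8), a³ = Z·M/(N_A·ρ) = 8 × 141.0 / (6.022 × 10²³ × 21.10) = 8.877 × 10^-23 cm³, so a = 4.461 × 10^-8 cm = 0.4461 nm.
Nearest neighbors lie along the body diagonal with √3·a = 8r, so r = 0.2165 × a = 0.0966 nm.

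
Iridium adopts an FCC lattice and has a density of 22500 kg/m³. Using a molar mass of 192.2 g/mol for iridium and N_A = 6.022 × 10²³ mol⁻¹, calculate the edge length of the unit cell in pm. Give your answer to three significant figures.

With Z = 4 atoms per FCC cell, a³ = Z·M/(N_A·ρ) = 4 × 192.2 / (6.022 × 10²³ × 22.50 g/cm³) = 5.674 × 10^-23 cm³.
a = (5.674 × 10^-23)^(1/3) = 3.843 × 10^-8 cm = 384 pm.

384 pm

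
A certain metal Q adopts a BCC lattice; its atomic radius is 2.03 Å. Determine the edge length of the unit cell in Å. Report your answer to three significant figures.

4.69 Å

In a BCC lattice, atoms touch along the body diagonal, so √3·a = 4r.
a = 4r/√3 = 4 × 2.03 / 1.7321 = 4.69 Å.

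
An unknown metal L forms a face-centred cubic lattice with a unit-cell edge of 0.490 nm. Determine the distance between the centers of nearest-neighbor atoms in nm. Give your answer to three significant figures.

In an FCC structure, atoms touch along the face diagonal, so √2·a = 4r; the nearest-neighbor distance equals 2r = 0.7071·a.
d = 0.7071 × 0.490 = 0.346 nm.

0.346 nm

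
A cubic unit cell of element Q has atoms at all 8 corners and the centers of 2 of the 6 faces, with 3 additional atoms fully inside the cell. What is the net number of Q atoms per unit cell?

Corner atoms are shared by 8 cells (1/8 each), face atoms by 2 (1/2 each), interior atoms are unshared.
Net atoms = 8 × 1/8 + 2 × 1/2 + 3 = 1 + 1 + 3 = 5.

5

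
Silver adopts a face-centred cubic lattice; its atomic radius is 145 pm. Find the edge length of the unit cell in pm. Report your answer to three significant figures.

In an FCC lattice, atoms touch along the face diagonal, so √2·a = 4r.
a = 4r/√2 = 4 × 145 / 1.4142 = 410 pm.

410 pm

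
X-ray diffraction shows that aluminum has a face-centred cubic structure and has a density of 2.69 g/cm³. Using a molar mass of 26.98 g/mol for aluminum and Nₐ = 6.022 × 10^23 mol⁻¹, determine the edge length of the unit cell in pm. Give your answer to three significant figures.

405 pm

With Z = 4 atoms per FCC cell, a³ = Z·M/(N_A·ρ) = 4 × 26.98 / (6.022 × 10²³ × 2.690 g/cm³) = 6.662 × 10^-23 cm³.
a = (6.662 × 10^-23)^(1/3) = 4.054 × 10^-8 cm = 405 pm.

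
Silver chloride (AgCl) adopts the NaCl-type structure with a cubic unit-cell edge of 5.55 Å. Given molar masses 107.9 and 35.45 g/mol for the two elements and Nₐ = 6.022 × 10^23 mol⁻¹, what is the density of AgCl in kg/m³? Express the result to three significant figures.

5570 kg/m³

The NaCl-type structure contains Z = 4 formula units per cell; M(AgCl) = 107.9 + 35.45 = 143.35 g/mol.
a³ = (5.550 × 10^-8 cm)³ = 1.710 × 10^-22 cm³.
ρ = 4 × 143.35 / (6.022 × 10²³ × 1.710 × 10^-22) = 5.570 g/cm³ = 5570 kg/m³.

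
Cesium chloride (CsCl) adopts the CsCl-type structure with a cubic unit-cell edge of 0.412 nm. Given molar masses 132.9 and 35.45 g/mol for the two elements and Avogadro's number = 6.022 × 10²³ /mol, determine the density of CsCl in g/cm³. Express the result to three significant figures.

4.00 g/cm³

The CsCl-type structure contains Z = 1 formula unit per cell; M(CsCl) = 132.9 + 35.45 = 168.35 g/mol.
a³ = (4.120 × 10^-8 cm)³ = 6.993 × 10^-23 cm³.
ρ = 1 × 168.35 / (6.022 × 10²³ × 6.993 × 10^-23) = 3.997 g/cm³.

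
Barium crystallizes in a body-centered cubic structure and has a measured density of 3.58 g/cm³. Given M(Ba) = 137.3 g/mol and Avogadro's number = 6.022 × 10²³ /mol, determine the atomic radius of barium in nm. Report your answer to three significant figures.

0.218 nm

For a BCC cell (Z = 2), a³ = Z·M/(N_A·ρ) = 2 × 137.3 / (6.022 × 10²³ × 3.580) = 1.274 × 10^-22 cm³, so a = 5.031 × 10^-8 cm = 0.5031 nm.
Atoms touch along the body diagonal, so √3·a = 4r, so r = 0.4330 × a = 0.218 nm.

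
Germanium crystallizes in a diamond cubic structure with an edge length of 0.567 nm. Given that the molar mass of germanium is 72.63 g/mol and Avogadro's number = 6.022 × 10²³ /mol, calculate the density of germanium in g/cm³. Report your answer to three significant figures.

A diamond cubic unit cell contains Z = 8 atoms.
Cell volume: a³ = (0.567 nm)³ = (5.670 × 10^-8 cm)³ = 1.823 × 10^-22 cm³.
ρ = Z·M/(N_A·a³) = 8 × 72.63 / (6.022 × 10²³ × 1.823 × 10^-22) = 5.293 g/cm³.

5.29 g/cm³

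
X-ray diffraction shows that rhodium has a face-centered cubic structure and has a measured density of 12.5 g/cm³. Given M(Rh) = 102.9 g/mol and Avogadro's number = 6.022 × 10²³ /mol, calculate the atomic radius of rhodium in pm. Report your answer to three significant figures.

For an FCC cell (Z = 4), a³ = Z·M/(N_A·ρ) = 4 × 102.9 / (6.022 × 10²³ × 12.50) = 5.468 × 10^-23 cm³, so a = 3.796 × 10^-8 cm = 379.6 pm.
Atoms touch along the face diagonal, so √2·a = 4r, so r = 0.3536 × a = 134 pm.

134 pm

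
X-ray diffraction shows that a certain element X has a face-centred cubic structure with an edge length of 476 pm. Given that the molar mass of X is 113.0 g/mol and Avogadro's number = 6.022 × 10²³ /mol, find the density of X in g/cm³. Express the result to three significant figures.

An FCC unit cell contains Z = 4 atoms.
Cell volume: a³ = (476 pm)³ = (4.760 × 10^-8 cm)³ = 1.079 × 10^-22 cm³.
ρ = Z·M/(N_A·a³) = 4 × 113.0 / (6.022 × 10²³ × 1.079 × 10^-22) = 6.959 g/cm³.

6.96 g/cm³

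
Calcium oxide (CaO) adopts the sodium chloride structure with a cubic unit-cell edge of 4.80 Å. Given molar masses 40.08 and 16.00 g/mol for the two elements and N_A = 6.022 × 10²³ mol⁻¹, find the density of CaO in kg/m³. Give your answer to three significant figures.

The sodium chloride structure contains Z = 4 formula units per cell; M(CaO) = 40.08 + 16.00 = 56.08 g/mol.
a³ = (4.800 × 10^-8 cm)³ = 1.106 × 10^-22 cm³.
ρ = 4 × 56.08 / (6.022 × 10²³ × 1.106 × 10^-22) = 3.368 g/cm³ = 3370 kg/m³.

3370 kg/m³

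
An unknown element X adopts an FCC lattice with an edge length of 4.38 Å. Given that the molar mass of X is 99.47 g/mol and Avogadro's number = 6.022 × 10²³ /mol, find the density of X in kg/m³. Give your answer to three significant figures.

An FCC unit cell contains Z = 4 atoms.
Cell volume: a³ = (4.38 Å)³ = (4.380 × 10^-8 cm)³ = 8.403 × 10^-23 cm³.
ρ = Z·M/(N_A·a³) = 4 × 99.47 / (6.022 × 10²³ × 8.403 × 10^-23) = 7.863 g/cm³ = 7860 kg/m³.

7860 kg/m³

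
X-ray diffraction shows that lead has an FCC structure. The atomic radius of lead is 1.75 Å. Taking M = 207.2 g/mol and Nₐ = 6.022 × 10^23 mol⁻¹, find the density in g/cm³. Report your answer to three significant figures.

11.3 g/cm³

In an FCC lattice, atoms touch along the face diagonal, so √2·a = 4r, giving a = 4.950 Å = 4.950 × 10^-8 cm.
With Z = 4, ρ = Z·M/(N_A·a³) = 4 × 207.2 / (6.022 × 10²³ × 1.213 × 10^-22) = 11.35 g/cm³.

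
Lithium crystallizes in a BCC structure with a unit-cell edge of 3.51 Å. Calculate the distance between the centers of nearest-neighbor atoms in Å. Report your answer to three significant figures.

In a BCC structure, atoms touch along the body diagonal, so √3·a = 4r; the nearest-neighbor distance equals 2r = 0.8660·a.
d = 0.8660 × 3.51 = 3.04 Å.

3.04 Å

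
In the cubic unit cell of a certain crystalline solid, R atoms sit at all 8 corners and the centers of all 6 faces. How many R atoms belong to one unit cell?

4

Corner atoms are shared by 8 cells (1/8 each), face atoms by 2 (1/2 each).
Net atoms = 8 × 1/8 + 6 × 1/2 = 1 + 3 = 4.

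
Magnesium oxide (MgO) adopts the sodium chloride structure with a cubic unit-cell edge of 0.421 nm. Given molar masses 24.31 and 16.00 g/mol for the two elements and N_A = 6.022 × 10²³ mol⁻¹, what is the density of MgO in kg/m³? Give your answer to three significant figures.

The sodium chloride structure contains Z = 4 formula units per cell; M(MgO) = 24.31 + 16.00 = 40.31 g/mol.
a³ = (4.210 × 10^-8 cm)³ = 7.462 × 10^-23 cm³.
ρ = 4 × 40.31 / (6.022 × 10²³ × 7.462 × 10^-23) = 3.588 g/cm³ = 3590 kg/m³.

3590 kg/m³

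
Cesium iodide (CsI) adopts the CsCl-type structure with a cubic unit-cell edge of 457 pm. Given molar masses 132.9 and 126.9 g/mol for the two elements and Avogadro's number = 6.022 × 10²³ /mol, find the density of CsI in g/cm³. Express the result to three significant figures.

4.52 g/cm³

The CsCl-type structure contains Z = 1 formula unit per cell; M(CsI) = 132.9 + 126.9 = 259.8 g/mol.
a³ = (4.570 × 10^-8 cm)³ = 9.544 × 10^-23 cm³.
ρ = 1 × 259.8 / (6.022 × 10²³ × 9.544 × 10^-23) = 4.520 g/cm³.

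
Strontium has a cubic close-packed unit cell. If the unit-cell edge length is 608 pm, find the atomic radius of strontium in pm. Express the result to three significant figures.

In an FCC lattice, atoms touch along the face diagonal, so √2·a = 4r.
r = √2·a/4 = 1.4142 × 608 / 4 = 215 pm.

215 pm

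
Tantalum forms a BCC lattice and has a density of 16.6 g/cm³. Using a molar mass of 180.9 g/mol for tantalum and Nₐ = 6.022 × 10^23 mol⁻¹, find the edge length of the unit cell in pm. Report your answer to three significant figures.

With Z = 2 atoms per BCC cell, a³ = Z·M/(N_A·ρ) = 2 × 180.9 / (6.022 × 10²³ × 16.60 g/cm³) = 3.619 × 10^-23 cm³.
a = (3.619 × 10^-23)^(1/3) = 3.308 × 10^-8 cm = 331 pm.

331 pm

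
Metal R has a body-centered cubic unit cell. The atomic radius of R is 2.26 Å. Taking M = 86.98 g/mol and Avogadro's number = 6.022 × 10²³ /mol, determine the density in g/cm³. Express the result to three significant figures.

In a BCC lattice, atoms touch along the body diagonal, so √3·a = 4r, giving a = 5.219 Å = 5.219 × 10^-8 cm.
With Z = 2, ρ = Z·M/(N_A·a³) = 2 × 86.98 / (6.022 × 10²³ × 1.422 × 10^-22) = 2.032 g/cm³.

2.03 g/cm³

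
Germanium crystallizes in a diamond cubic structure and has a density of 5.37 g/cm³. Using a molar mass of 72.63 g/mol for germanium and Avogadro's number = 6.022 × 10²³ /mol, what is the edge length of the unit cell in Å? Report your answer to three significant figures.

5.64 Å

With Z = 8 atoms per diamond cubic cell, a³ = Z·M/(N_A·ρ) = 8 × 72.63 / (6.022 × 10²³ × 5.370 g/cm³) = 1.797 × 10^-22 cm³.
a = (1.797 × 10^-22)^(1/3) = 5.643 × 10^-8 cm = 5.64 Å.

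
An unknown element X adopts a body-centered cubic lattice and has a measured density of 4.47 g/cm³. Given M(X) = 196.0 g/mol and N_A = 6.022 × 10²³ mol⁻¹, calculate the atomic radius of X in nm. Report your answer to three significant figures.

0.228 nm

For a BCC cell (Z = 2), a³ = Z·M/(N_A·ρ) = 2 × 196.0 / (6.022 × 10²³ × 4.470) = 1.456 × 10^-22 cm³, so a = 5.261 × 10^-8 cm = 0.5261 nm.
Atoms touch along the body diagonal, so √3·a = 4r, so r = 0.4330 × a = 0.228 nm.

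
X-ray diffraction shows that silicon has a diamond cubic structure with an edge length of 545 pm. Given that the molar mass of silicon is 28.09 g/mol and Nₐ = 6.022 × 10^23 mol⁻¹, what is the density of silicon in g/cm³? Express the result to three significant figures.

A diamond cubic unit cell contains Z = 8 atoms.
Cell volume: a³ = (545 pm)³ = (5.450 × 10^-8 cm)³ = 1.619 × 10^-22 cm³.
ρ = Z·M/(N_A·a³) = 8 × 28.09 / (6.022 × 10²³ × 1.619 × 10^-22) = 2.305 g/cm³.

2.31 g/cm³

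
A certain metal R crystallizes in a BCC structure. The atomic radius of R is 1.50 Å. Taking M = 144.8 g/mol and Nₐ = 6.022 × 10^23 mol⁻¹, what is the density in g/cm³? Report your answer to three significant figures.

In a BCC lattice, atoms touch along the body diagonal, so √3·a = 4r, giving a = 3.464 Å = 3.464 × 10^-8 cm.
With Z = 2, ρ = Z·M/(N_A·a³) = 2 × 144.8 / (6.022 × 10²³ × 4.157 × 10^-23) = 11.57 g/cm³.

11.6 g/cm³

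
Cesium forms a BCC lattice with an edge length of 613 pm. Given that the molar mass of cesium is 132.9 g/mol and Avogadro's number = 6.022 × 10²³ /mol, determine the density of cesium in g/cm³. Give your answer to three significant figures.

1.92 g/cm³

A BCC unit cell contains Z = 2 atoms.
Cell volume: a³ = (613 pm)³ = (6.130 × 10^-8 cm)³ = 2.303 × 10^-22 cm³.
ρ = Z·M/(N_A·a³) = 2 × 132.9 / (6.022 × 10²³ × 2.303 × 10^-22) = 1.916 g/cm³.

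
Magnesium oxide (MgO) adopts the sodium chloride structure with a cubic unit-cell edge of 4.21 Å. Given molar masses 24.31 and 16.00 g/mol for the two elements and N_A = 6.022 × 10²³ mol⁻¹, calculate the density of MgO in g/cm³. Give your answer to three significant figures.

The sodium chloride structure contains Z = 4 formula units per cell; M(MgO) = 24.31 + 16.00 = 40.31 g/mol.
a³ = (4.210 × 10^-8 cm)³ = 7.462 × 10^-23 cm³.
ρ = 4 × 40.31 / (6.022 × 10²³ × 7.462 × 10^-23) = 3.588 g/cm³.

3.59 g/cm³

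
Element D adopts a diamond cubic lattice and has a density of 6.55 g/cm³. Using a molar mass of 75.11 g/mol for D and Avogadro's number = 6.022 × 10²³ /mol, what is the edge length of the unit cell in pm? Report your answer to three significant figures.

534 pm

With Z = 8 atoms per diamond cubic cell, a³ = Z·M/(N_A·ρ) = 8 × 75.11 / (6.022 × 10²³ × 6.550 g/cm³) = 1.523 × 10^-22 cm³.
a = (1.523 × 10^-22)^(1/3) = 5.341 × 10^-8 cm = 534 pm.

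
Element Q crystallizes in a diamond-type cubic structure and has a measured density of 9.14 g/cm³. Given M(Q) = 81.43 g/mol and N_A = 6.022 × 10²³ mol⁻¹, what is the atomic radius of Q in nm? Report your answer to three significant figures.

0.106 nm

For a diamond cubic cell (Z = 8), a³ = Z·M/(N_A·ρ) = 8 × 81.43 / (6.022 × 10²³ × 9.140) = 1.184 × 10^-22 cm³, so a = 4.910 × 10^-8 cm = 0.4910 nm.
Nearest neighbors lie along the body diagonal with √3·a = 8r, so r = 0.2165 × a = 0.106 nm.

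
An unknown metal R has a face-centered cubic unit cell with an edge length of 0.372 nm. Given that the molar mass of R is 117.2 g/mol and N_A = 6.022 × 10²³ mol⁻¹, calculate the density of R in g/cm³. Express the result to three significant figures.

An FCC unit cell contains Z = 4 atoms.
Cell volume: a³ = (0.372 nm)³ = (3.720 × 10^-8 cm)³ = 5.148 × 10^-23 cm³.
ρ = Z·M/(N_A·a³) = 4 × 117.2 / (6.022 × 10²³ × 5.148 × 10^-23) = 15.12 g/cm³.

15.1 g/cm³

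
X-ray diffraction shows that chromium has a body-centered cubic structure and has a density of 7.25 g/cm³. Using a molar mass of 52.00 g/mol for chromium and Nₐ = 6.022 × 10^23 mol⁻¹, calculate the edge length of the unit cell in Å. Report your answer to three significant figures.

With Z = 2 atoms per BCC cell, a³ = Z·M/(N_A·ρ) = 2 × 52.00 / (6.022 × 10²³ × 7.250 g/cm³) = 2.382 × 10^-23 cm³.
a = (2.382 × 10^-23)^(1/3) = 2.877 × 10^-8 cm = 2.88 Å.

2.88 Å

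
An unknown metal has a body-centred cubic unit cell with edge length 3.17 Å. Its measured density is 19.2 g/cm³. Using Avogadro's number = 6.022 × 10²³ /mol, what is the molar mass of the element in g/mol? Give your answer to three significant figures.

A BCC cell has Z = 2 atoms; a = 3.170 × 10^-8 cm.
M = ρ·N_A·a³/Z = 19.2 × 6.022 × 10²³ × 3.186 × 10^-23 / 2 = 184 g/mol.

184 g/mol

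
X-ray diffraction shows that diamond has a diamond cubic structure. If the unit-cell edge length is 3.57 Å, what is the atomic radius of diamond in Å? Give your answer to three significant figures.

In a diamond cubic lattice, nearest neighbors lie along the body diagonal with √3·a = 8r.
r = √3·a/8 = 1.7321 × 3.57 / 8 = 0.773 Å.

0.773 Å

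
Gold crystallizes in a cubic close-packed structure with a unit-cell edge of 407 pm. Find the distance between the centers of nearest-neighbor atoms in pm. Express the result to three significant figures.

288 pm

In an FCC structure, atoms touch along the face diagonal, so √2·a = 4r; the nearest-neighbor distance equals 2r = 0.7071·a.
d = 0.7071 × 407 = 288 pm.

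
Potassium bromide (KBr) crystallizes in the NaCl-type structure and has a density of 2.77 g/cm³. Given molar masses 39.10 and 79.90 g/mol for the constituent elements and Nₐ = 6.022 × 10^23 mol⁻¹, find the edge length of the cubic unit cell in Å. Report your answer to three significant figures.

M(KBr) = 119.0 g/mol; Z = 4 formula units per cell.
a³ = Z·M/(N_A·ρ) = 4 × 119.0 / (6.022 × 10²³ × 2.77) = 2.854 × 10^-22 cm³, so a = 6.584 × 10^-8 cm = 6.58 Å.

6.58 Å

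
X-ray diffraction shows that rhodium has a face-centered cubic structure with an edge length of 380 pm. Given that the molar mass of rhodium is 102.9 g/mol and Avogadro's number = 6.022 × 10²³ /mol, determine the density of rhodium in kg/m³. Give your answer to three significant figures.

An FCC unit cell contains Z = 4 atoms.
Cell volume: a³ = (380 pm)³ = (3.800 × 10^-8 cm)³ = 5.487 × 10^-23 cm³.
ρ = Z·M/(N_A·a³) = 4 × 102.9 / (6.022 × 10²³ × 5.487 × 10^-23) = 12.46 g/cm³ = 12500 kg/m³.

12500 kg/m³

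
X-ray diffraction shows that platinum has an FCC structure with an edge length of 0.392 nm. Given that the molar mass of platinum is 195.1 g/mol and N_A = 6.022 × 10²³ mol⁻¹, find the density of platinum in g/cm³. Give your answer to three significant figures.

An FCC unit cell contains Z = 4 atoms.
Cell volume: a³ = (0.392 nm)³ = (3.920 × 10^-8 cm)³ = 6.024 × 10^-23 cm³.
ρ = Z·M/(N_A·a³) = 4 × 195.1 / (6.022 × 10²³ × 6.024 × 10^-23) = 21.51 g/cm³.

21.5 g/cm³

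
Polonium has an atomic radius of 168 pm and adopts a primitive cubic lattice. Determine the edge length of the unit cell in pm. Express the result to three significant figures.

In a simple cubic lattice, atoms touch along the cell edge, so a = 2r.
a = 2r = 2 × 168 = 336 pm.

336 pm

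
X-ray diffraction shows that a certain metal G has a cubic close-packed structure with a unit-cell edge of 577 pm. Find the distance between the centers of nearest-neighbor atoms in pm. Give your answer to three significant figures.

In an FCC structure, atoms touch along the face diagonal, so √2·a = 4r; the nearest-neighbor distance equals 2r = 0.7071·a.
d = 0.7071 × 577 = 408 pm.

408 pm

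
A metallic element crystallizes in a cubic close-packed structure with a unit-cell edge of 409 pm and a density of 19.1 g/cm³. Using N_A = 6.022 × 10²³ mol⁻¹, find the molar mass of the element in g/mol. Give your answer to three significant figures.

An FCC cell has Z = 4 atoms; a = 4.090 × 10^-8 cm.
M = ρ·N_A·a³/Z = 19.1 × 6.022 × 10²³ × 6.842 × 10^-23 / 4 = 197 g/mol.

197 g/mol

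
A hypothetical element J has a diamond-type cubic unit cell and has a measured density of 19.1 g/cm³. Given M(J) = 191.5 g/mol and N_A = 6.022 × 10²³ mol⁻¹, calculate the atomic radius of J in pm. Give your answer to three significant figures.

For a diamond cubic cell (Z = 8), a³ = Z·M/(N_A·ρ) = 8 × 191.5 / (6.022 × 10²³ × 19.10) = 1.332 × 10^-22 cm³, so a = 5.107 × 10^-8 cm = 510.7 pm.
Nearest neighbors lie along the body diagonal with √3·a = 8r, so r = 0.2165 × a = 111 pm.

111 pm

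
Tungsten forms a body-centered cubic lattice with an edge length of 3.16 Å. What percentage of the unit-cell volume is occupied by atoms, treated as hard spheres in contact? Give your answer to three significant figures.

68.0%

In a BCC lattice atoms touch along the body diagonal, so √3·a = 4r, so r = 0.4330a = 1.368 Å.
Packing fraction = Z·(4/3)πr³ / a³ = 2 × (4/3)π × (1.368)³ / (3.16)³ = 0.6802 = 68.0%.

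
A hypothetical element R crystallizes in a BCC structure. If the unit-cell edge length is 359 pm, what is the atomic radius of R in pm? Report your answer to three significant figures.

155 pm

In a BCC lattice, atoms touch along the body diagonal, so √3·a = 4r.
r = √3·a/4 = 1.7321 × 359 / 4 = 155 pm.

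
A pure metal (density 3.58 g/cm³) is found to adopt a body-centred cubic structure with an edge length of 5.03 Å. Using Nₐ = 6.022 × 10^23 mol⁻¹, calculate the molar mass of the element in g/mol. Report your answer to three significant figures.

A BCC cell has Z = 2 atoms; a = 5.030 × 10^-8 cm.
M = ρ·N_A·a³/Z = 3.58 × 6.022 × 10²³ × 1.273 × 10^-22 / 2 = 137 g/mol.

137 g/mol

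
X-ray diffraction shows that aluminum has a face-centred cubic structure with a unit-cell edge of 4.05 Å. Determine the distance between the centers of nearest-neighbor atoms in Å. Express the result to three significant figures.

In an FCC structure, atoms touch along the face diagonal, so √2·a = 4r; the nearest-neighbor distance equals 2r = 0.7071·a.
d = 0.7071 × 4.05 = 2.86 Å.

2.86 Å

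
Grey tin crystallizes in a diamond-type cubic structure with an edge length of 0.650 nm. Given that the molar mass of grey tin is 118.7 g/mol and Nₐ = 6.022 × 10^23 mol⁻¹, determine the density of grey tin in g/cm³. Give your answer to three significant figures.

5.74 g/cm³

A diamond cubic unit cell contains Z = 8 atoms.
Cell volume: a³ = (0.650 nm)³ = (6.500 × 10^-8 cm)³ = 2.746 × 10^-22 cm³.
ρ = Z·M/(N_A·a³) = 8 × 118.7 / (6.022 × 10²³ × 2.746 × 10^-22) = 5.742 g/cm³.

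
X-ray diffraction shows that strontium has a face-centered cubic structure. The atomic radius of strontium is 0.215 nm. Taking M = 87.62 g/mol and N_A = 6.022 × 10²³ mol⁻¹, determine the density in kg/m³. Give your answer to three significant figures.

2590 kg/m³

In an FCC lattice, atoms touch along the face diagonal, so √2·a = 4r, giving a = 0.6081 nm = 6.081 × 10^-8 cm.
With Z = 4, ρ = Z·M/(N_A·a³) = 4 × 87.62 / (6.022 × 10²³ × 2.249 × 10^-22) = 2.588 g/cm³ = 2590 kg/m³.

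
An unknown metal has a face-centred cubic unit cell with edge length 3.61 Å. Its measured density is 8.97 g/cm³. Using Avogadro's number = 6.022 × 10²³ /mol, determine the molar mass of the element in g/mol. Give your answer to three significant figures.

63.5 g/mol

An FCC cell has Z = 4 atoms; a = 3.610 × 10^-8 cm.
M = ρ·N_A·a³/Z = 8.97 × 6.022 × 10²³ × 4.705 × 10^-23 / 4 = 63.5 g/mol.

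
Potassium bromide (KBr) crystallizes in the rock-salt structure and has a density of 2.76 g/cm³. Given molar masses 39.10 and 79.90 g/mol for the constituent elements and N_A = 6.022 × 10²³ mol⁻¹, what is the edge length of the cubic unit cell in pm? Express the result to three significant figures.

659 pm

M(KBr) = 119.0 g/mol; Z = 4 formula units per cell.
a³ = Z·M/(N_A·ρ) = 4 × 119.0 / (6.022 × 10²³ × 2.76) = 2.864 × 10^-22 cm³, so a = 6.592 × 10^-8 cm = 659 pm.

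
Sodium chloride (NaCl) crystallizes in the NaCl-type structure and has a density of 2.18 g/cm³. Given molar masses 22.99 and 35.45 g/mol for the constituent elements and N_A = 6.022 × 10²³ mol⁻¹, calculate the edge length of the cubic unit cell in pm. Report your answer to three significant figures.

563 pm

M(NaCl) = 58.44 g/mol; Z = 4 formula units per cell.
a³ = Z·M/(N_A·ρ) = 4 × 58.44 / (6.022 × 10²³ × 2.18) = 1.781 × 10^-22 cm³, so a = 5.626 × 10^-8 cm = 563 pm.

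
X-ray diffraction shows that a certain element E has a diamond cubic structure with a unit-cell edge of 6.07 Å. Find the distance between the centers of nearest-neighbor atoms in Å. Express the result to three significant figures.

2.63 Å

In a diamond cubic structure, nearest neighbors lie along the body diagonal with √3·a = 8r; the nearest-neighbor distance equals 2r = 0.4330·a.
d = 0.4330 × 6.07 = 2.63 Å.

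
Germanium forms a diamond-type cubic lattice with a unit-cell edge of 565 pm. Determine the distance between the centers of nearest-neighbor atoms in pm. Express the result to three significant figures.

In a diamond cubic structure, nearest neighbors lie along the body diagonal with √3·a = 8r; the nearest-neighbor distance equals 2r = 0.4330·a.
d = 0.4330 × 565 = 245 pm.

245 pm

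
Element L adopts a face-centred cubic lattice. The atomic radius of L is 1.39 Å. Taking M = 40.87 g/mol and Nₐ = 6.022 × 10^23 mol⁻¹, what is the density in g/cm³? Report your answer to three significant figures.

In an FCC lattice, atoms touch along the face diagonal, so √2·a = 4r, giving a = 3.932 Å = 3.932 × 10^-8 cm.
With Z = 4, ρ = Z·M/(N_A·a³) = 4 × 40.87 / (6.022 × 10²³ × 6.077 × 10^-23) = 4.467 g/cm³.

4.47 g/cm³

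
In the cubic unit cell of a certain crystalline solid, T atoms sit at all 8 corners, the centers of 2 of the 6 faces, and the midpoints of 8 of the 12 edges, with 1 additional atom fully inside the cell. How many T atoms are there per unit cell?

Corner atoms are shared by 8 cells (1/8 each), face atoms by 2 (1/2 each), edge atoms by 4 (1/4 each), interior atoms are unshared.
Net atoms = 8 × 1/8 + 2 × 1/2 + 8 × 1/4 + 1 = 1 + 1 + 2 + 1 = 5.

5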